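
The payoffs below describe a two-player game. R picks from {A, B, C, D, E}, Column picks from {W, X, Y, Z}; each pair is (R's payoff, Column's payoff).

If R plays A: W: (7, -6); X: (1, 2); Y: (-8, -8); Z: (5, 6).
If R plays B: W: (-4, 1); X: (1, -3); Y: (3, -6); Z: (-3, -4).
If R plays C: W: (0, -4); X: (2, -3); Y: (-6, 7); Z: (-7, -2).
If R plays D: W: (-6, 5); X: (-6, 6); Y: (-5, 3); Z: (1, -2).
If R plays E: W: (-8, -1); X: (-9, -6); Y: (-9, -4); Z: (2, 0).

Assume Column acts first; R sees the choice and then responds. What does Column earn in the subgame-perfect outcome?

Solve by backward induction (Column leads).
- W: BR = A, leader payoff -6.
- X: BR = C, leader payoff -3.
- Y: BR = B, leader payoff -6.
- Z: BR = A, leader payoff 6.
Column's induced payoffs are -6, -3, -6, 6, so Column commits to Z. Subgame-perfect outcome: (A, Z) with payoffs (5, 6).

6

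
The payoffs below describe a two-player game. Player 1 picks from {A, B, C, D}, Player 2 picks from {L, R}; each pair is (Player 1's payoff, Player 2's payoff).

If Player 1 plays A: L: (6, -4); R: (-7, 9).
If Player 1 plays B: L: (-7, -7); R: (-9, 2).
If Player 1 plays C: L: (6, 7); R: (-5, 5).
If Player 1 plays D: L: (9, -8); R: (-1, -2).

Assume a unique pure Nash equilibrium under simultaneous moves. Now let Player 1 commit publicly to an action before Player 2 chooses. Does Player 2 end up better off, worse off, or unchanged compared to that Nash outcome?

better off

Solve by backward induction (Player 1 leads).
- A: BR = R, leader payoff -7.
- B: BR = R, leader payoff -9.
- C: BR = L, leader payoff 6.
- D: BR = R, leader payoff -1.
Among -7, -9, 6, -1, the best is 6 at C. Subgame-perfect outcome: (C, L) with payoffs (6, 7).
Now find the simultaneous Nash equilibrium.
Player 1's best replies: L→D; R→D.
Player 2's best replies: A→R; B→R; C→L; D→R.
The unique mutual best reply is (D, R), giving (-1, -2).
Player 2 earns 7 sequentially versus -2 at the Nash outcome: better off.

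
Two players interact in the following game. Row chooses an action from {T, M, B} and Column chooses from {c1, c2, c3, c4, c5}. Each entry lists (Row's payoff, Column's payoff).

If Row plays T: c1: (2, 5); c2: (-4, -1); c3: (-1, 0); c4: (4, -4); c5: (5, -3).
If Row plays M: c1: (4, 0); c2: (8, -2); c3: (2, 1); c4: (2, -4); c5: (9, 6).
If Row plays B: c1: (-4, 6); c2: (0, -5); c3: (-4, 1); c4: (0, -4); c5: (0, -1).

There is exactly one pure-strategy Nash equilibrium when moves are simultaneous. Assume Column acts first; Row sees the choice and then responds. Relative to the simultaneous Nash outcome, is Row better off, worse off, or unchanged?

unchanged

Work backward from Row's decision.
- c1: Row compares 2, 4, -4 and picks M; Column would get 0.
- c2: Row compares -4, 8, 0 and picks M; Column would get -2.
- c3: Row compares -1, 2, -4 and picks M; Column would get 1.
- c4: Row compares 4, 2, 0 and picks T; Column would get -4.
- c5: Row compares 5, 9, 0 and picks M; Column would get 6.
Among 0, -2, 1, -4, 6, the best is 6 at c5. Subgame-perfect outcome: (M, c5) with payoffs (9, 6).
Now find the simultaneous Nash equilibrium.
Row's best replies: c1→M; c2→M; c3→M; c4→T; c5→M.
Column's best replies: T→c1; M→c5; B→c1.
The unique mutual best reply is (M, c5), giving (9, 6).
Row earns 9 sequentially versus 9 at the Nash outcome: unchanged.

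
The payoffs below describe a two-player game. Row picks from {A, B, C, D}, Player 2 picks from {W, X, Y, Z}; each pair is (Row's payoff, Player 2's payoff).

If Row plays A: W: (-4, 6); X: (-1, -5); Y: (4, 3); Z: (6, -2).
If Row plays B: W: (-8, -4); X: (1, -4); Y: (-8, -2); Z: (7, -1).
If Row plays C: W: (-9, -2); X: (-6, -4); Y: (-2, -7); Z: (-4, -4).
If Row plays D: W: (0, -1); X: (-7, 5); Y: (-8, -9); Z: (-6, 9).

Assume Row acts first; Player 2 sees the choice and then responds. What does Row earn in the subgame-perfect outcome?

Player 2 best-responds to each possible Row move:
- A → Player 2 plays W (best of 6, -5, 3, -2); Row gets -4.
- B → Player 2 plays Z (best of -4, -4, -2, -1); Row gets 7.
- C → Player 2 plays W (best of -2, -4, -7, -4); Row gets -9.
- D → Player 2 plays Z (best of -1, 5, -9, 9); Row gets -6.
Row's induced payoffs are -4, 7, -9, -6, so Row commits to B. Subgame-perfect outcome: (B, Z) with payoffs (7, -1).

7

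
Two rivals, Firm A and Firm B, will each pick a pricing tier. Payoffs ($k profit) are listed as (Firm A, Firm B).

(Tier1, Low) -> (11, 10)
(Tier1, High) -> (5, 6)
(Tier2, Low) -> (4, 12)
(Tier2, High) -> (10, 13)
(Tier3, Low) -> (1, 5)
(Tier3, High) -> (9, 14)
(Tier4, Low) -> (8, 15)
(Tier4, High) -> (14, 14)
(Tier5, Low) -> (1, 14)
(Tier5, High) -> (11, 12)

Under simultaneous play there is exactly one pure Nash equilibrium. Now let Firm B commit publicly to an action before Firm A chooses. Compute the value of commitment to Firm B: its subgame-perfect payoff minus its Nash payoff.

4

Backward induction with Firm B moving first.
- Low: Firm A compares 11, 4, 1, 8, 1 and picks Tier1; Firm B would get 10.
- High: Firm A compares 5, 10, 9, 14, 11 and picks Tier4; Firm B would get 14.
Firm B's induced payoffs are 10, 14, so Firm B commits to High. Subgame-perfect outcome: (Tier4, High) with payoffs (14, 14).
For the simultaneous game, intersect best replies.
Firm A's best replies: Low→Tier1; High→Tier4.
Firm B's best replies: Tier1→Low; Tier2→High; Tier3→High; Tier4→Low; Tier5→Low.
Only (Tier1, Low) has each player best-responding; Nash payoffs (11, 10).
Firm B's commitment gain: 14 − 10 = 4.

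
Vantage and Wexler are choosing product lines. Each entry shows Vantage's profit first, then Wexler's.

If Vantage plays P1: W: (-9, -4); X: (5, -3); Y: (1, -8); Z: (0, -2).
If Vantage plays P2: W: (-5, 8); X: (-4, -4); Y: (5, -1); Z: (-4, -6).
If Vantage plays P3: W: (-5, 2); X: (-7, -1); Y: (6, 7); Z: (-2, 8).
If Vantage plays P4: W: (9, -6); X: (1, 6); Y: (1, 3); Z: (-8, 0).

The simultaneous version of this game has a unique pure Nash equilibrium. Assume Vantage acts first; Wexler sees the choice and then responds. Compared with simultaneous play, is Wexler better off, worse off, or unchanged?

better off

Wexler best-responds to each possible Vantage move:
- P1: BR = Z, leader payoff 0.
- P2: BR = W, leader payoff -5.
- P3: BR = Z, leader payoff -2.
- P4: BR = X, leader payoff 1.
Vantage's induced payoffs are 0, -5, -2, 1, so Vantage commits to P4. Subgame-perfect outcome: (P4, X) with payoffs (1, 6).
Under simultaneous play:
Vantage's best replies: W→P4; X→P1; Y→P3; Z→P1.
Wexler's best replies: P1→Z; P2→W; P3→Z; P4→X.
Only (P1, Z) has each player best-responding; Nash payoffs (0, -2).
Wexler earns 6 sequentially versus -2 at the Nash outcome: better off.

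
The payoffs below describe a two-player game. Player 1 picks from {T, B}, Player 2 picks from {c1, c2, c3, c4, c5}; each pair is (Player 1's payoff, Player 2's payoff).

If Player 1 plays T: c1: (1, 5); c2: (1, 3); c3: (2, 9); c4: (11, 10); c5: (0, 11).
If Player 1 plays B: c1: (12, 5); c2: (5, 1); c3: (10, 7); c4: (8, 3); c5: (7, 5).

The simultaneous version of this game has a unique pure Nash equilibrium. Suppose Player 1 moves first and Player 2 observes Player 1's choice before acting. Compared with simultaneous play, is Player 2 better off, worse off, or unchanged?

Backward induction with Player 1 moving first.
- T → Player 2 plays c5 (best of 5, 3, 9, 10, 11); Player 1 gets 0.
- B → Player 2 plays c3 (best of 5, 1, 7, 3, 5); Player 1 gets 10.
Maximizing over 0, 10, Player 1 chooses B. Subgame-perfect outcome: (B, c3) with payoffs (10, 7).
Under simultaneous play:
Player 1's best replies: c1→B; c2→B; c3→B; c4→T; c5→B.
Player 2's best replies: T→c5; B→c3.
The unique mutual best reply is (B, c3), giving (10, 7).
Player 2 earns 7 sequentially versus 7 at the Nash outcome: unchanged.

unchanged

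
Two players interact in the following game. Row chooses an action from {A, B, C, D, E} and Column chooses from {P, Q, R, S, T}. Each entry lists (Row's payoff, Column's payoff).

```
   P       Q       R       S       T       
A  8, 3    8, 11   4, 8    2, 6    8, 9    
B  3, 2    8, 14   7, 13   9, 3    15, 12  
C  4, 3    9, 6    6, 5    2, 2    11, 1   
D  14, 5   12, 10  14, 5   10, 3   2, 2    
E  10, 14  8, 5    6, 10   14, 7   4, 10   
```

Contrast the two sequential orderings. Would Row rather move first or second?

second

If Row leads: Column's best replies are A→Q, B→Q, C→Q, D→Q, E→P; Row's induced payoffs 8, 8, 9, 12, 10; outcome (D, Q), payoffs (12, 10).
If Column leads: Row's best replies are P→D, Q→D, R→D, S→E, T→B; Column's induced payoffs 5, 10, 5, 7, 12; outcome (B, T), payoffs (15, 12).
Row gets 12 moving first and 15 moving second, so Row prefers to move second.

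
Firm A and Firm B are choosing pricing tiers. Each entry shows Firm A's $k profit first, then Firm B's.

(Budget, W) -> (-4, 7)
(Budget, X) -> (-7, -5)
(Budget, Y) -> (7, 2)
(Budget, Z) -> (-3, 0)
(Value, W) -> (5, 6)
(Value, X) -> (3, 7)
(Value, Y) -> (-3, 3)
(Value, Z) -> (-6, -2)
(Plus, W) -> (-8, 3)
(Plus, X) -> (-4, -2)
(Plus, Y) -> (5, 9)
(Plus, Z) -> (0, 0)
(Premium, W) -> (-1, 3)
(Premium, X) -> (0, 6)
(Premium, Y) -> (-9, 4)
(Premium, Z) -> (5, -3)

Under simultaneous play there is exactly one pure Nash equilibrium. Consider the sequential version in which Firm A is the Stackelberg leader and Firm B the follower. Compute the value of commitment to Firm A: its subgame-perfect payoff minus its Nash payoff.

Firm B best-responds to each possible Firm A move:
- Budget: BR = W, leader payoff -4.
- Value: BR = X, leader payoff 3.
- Plus: BR = Y, leader payoff 5.
- Premium: BR = X, leader payoff 0.
Among -4, 3, 5, 0, the best is 5 at Plus. Subgame-perfect outcome: (Plus, Y) with payoffs (5, 9).
Now find the simultaneous Nash equilibrium.
Firm A's best replies: W→Value; X→Value; Y→Budget; Z→Premium.
Firm B's best replies: Budget→W; Value→X; Plus→Y; Premium→X.
Only (Value, X) has each player best-responding; Nash payoffs (3, 7).
Firm A's commitment gain: 5 − 3 = 2.

2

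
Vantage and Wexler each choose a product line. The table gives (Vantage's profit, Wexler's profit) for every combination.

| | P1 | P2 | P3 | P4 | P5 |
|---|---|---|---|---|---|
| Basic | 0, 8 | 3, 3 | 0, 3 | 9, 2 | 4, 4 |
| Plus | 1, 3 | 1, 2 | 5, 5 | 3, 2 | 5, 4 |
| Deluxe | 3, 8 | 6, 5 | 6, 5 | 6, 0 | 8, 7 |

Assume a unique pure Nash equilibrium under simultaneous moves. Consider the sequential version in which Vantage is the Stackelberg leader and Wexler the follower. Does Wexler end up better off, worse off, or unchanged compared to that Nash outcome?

Backward induction with Vantage moving first.
- Basic → Wexler plays P1 (best of 8, 3, 3, 2, 4); Vantage gets 0.
- Plus → Wexler plays P3 (best of 3, 2, 5, 2, 4); Vantage gets 5.
- Deluxe → Wexler plays P1 (best of 8, 5, 5, 0, 7); Vantage gets 3.
Among 0, 5, 3, the best is 5 at Plus. Subgame-perfect outcome: (Plus, P3) with payoffs (5, 5).
Now find the simultaneous Nash equilibrium.
Vantage's best replies: P1→Deluxe; P2→Deluxe; P3→Deluxe; P4→Basic; P5→Deluxe.
Wexler's best replies: Basic→P1; Plus→P3; Deluxe→P1.
Only (Deluxe, P1) has each player best-responding; Nash payoffs (3, 8).
Wexler earns 5 sequentially versus 8 at the Nash outcome: worse off.

worse off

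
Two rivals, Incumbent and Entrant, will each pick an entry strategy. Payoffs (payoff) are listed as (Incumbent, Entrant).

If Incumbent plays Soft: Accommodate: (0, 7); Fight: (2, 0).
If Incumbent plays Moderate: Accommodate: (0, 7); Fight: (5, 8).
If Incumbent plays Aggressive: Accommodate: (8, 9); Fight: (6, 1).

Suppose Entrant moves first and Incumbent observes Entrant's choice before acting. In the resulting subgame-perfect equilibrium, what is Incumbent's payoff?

Work backward from Incumbent's decision.
- Accommodate: BR = Aggressive, leader payoff 9.
- Fight: BR = Aggressive, leader payoff 1.
Entrant's induced payoffs are 9, 1, so Entrant commits to Accommodate. Subgame-perfect outcome: (Aggressive, Accommodate) with payoffs (8, 9).

8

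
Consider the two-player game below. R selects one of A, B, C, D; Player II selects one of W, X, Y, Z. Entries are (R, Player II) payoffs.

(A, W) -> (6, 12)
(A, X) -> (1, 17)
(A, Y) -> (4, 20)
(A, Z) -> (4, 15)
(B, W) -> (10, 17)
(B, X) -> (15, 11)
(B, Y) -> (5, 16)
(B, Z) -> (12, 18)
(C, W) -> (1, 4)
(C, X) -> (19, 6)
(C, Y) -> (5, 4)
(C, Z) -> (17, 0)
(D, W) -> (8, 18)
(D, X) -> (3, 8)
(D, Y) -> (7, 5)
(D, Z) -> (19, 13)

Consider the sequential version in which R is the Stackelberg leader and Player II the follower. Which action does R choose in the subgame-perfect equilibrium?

Backward induction with R moving first.
- A → Player II plays Y (best of 12, 17, 20, 15); R gets 4.
- B → Player II plays Z (best of 17, 11, 16, 18); R gets 12.
- C → Player II plays X (best of 4, 6, 4, 0); R gets 19.
- D → Player II plays W (best of 18, 8, 5, 13); R gets 8.
Maximizing over 4, 12, 19, 8, R chooses C. Subgame-perfect outcome: (C, X) with payoffs (19, 6).

C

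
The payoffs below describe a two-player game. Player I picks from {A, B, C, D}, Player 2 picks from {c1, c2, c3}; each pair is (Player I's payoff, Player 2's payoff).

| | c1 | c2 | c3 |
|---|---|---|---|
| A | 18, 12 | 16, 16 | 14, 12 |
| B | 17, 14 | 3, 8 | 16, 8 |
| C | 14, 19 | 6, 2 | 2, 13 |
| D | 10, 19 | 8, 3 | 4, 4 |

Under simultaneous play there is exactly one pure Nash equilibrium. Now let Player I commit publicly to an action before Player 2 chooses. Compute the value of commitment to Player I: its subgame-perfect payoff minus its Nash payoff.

Work backward from Player 2's decision.
- A → Player 2 plays c2 (best of 12, 16, 12); Player I gets 16.
- B → Player 2 plays c1 (best of 14, 8, 8); Player I gets 17.
- C → Player 2 plays c1 (best of 19, 2, 13); Player I gets 14.
- D → Player 2 plays c1 (best of 19, 3, 4); Player I gets 10.
Player I's induced payoffs are 16, 17, 14, 10, so Player I commits to B. Subgame-perfect outcome: (B, c1) with payoffs (17, 14).
Now find the simultaneous Nash equilibrium.
Player I's best replies: c1→A; c2→A; c3→B.
Player 2's best replies: A→c2; B→c1; C→c1; D→c1.
Only (A, c2) has each player best-responding; Nash payoffs (16, 16).
Player I's commitment gain: 17 − 16 = 1.

1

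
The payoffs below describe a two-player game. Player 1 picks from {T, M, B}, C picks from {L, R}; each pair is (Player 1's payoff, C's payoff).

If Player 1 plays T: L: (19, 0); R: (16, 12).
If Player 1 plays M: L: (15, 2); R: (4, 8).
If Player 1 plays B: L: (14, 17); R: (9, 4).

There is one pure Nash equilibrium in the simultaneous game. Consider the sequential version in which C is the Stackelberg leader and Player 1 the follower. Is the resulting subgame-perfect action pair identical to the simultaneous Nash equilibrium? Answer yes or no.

Player 1 best-responds to each possible C move:
- L: BR = T, leader payoff 0.
- R: BR = T, leader payoff 12.
Among 0, 12, the best is 12 at R. Subgame-perfect outcome: (T, R) with payoffs (16, 12).
Under simultaneous play:
Player 1's best replies: L→T; R→T.
C's best replies: T→R; M→R; B→L.
Only (T, R) has each player best-responding; Nash payoffs (16, 12).
Sequential outcome (T, R) coincides with the Nash profile (T, R).

yes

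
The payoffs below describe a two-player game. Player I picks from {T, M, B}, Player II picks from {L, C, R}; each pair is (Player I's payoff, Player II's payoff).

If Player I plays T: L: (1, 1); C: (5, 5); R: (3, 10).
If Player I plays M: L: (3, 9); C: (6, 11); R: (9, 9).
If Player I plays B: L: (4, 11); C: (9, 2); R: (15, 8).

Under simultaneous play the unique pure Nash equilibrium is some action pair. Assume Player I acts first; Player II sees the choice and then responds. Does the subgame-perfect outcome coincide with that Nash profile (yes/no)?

Player II best-responds to each possible Player I move:
- T: Player II compares 1, 5, 10 and picks R; Player I would get 3.
- M: Player II compares 9, 11, 9 and picks C; Player I would get 6.
- B: Player II compares 11, 2, 8 and picks L; Player I would get 4.
Among 3, 6, 4, the best is 6 at M. Subgame-perfect outcome: (M, C) with payoffs (6, 11).
Under simultaneous play:
Player I's best replies: L→B; C→B; R→B.
Player II's best replies: T→R; M→C; B→L.
Only (B, L) has each player best-responding; Nash payoffs (4, 11).
Sequential outcome (M, C) differs from the Nash profile (B, L).

no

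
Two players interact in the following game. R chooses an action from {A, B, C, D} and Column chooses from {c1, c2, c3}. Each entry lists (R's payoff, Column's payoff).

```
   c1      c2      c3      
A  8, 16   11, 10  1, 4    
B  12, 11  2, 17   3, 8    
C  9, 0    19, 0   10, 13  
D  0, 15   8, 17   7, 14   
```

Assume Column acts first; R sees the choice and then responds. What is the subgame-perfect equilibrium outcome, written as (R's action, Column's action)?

Backward induction with Column moving first.
- c1: R compares 8, 12, 9, 0 and picks B; Column would get 11.
- c2: R compares 11, 2, 19, 8 and picks C; Column would get 0.
- c3: R compares 1, 3, 10, 7 and picks C; Column would get 13.
Among 11, 0, 13, the best is 13 at c3. Subgame-perfect outcome: (C, c3) with payoffs (10, 13).

(C, c3)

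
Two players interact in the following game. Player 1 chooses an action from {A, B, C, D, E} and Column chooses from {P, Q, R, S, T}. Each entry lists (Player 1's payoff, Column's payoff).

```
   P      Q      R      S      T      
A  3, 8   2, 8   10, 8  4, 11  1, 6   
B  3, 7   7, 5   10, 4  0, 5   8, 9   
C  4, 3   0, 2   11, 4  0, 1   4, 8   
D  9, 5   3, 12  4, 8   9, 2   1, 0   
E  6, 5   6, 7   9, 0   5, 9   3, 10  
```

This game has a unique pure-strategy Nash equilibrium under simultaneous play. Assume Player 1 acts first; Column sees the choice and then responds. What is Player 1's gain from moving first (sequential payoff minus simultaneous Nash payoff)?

0

Column best-responds to each possible Player 1 move:
- A: Column compares 8, 8, 8, 11, 6 and picks S; Player 1 would get 4.
- B: Column compares 7, 5, 4, 5, 9 and picks T; Player 1 would get 8.
- C: Column compares 3, 2, 4, 1, 8 and picks T; Player 1 would get 4.
- D: Column compares 5, 12, 8, 2, 0 and picks Q; Player 1 would get 3.
- E: Column compares 5, 7, 0, 9, 10 and picks T; Player 1 would get 3.
Among 4, 8, 4, 3, 3, the best is 8 at B. Subgame-perfect outcome: (B, T) with payoffs (8, 9).
Now find the simultaneous Nash equilibrium.
Player 1's best replies: P→D; Q→B; R→C; S→D; T→B.
Column's best replies: A→S; B→T; C→T; D→Q; E→T.
The unique mutual best reply is (B, T), giving (8, 9).
Player 1's commitment gain: 8 − 8 = 0.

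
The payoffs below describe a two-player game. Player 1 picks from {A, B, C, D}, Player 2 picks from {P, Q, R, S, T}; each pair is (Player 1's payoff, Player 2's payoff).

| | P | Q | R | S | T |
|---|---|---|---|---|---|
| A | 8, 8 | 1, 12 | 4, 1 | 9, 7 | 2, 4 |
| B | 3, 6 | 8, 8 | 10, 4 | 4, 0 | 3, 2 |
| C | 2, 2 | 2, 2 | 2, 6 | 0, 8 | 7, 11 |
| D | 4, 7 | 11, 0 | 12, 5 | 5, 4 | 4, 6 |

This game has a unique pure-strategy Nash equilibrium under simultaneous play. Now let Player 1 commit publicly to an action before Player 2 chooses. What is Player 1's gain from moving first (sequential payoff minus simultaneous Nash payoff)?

Work backward from Player 2's decision.
- A: Player 2 compares 8, 12, 1, 7, 4 and picks Q; Player 1 would get 1.
- B: Player 2 compares 6, 8, 4, 0, 2 and picks Q; Player 1 would get 8.
- C: Player 2 compares 2, 2, 6, 8, 11 and picks T; Player 1 would get 7.
- D: Player 2 compares 7, 0, 5, 4, 6 and picks P; Player 1 would get 4.
Player 1's induced payoffs are 1, 8, 7, 4, so Player 1 commits to B. Subgame-perfect outcome: (B, Q) with payoffs (8, 8).
For the simultaneous game, intersect best replies.
Player 1's best replies: P→A; Q→D; R→D; S→A; T→C.
Player 2's best replies: A→Q; B→Q; C→T; D→P.
Only (C, T) has each player best-responding; Nash payoffs (7, 11).
Player 1's commitment gain: 8 − 7 = 1.

1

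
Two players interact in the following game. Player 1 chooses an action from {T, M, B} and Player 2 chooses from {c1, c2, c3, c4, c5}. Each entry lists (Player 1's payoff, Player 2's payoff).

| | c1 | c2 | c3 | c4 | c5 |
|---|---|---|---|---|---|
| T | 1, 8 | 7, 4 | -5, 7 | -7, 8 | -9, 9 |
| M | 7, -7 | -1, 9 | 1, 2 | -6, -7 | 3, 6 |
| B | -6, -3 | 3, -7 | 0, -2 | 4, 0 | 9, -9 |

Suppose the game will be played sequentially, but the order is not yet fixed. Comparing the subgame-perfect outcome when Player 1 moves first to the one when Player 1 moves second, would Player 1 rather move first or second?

second

If Player 1 leads: Player 2's best replies are T→c5, M→c2, B→c4; Player 1's induced payoffs -9, -1, 4; outcome (B, c4), payoffs (4, 0).
If Player 2 leads: Player 1's best replies are c1→M, c2→T, c3→M, c4→B, c5→B; Player 2's induced payoffs -7, 4, 2, 0, -9; outcome (T, c2), payoffs (7, 4).
Player 1 gets 4 moving first and 7 moving second, so Player 1 prefers to move second.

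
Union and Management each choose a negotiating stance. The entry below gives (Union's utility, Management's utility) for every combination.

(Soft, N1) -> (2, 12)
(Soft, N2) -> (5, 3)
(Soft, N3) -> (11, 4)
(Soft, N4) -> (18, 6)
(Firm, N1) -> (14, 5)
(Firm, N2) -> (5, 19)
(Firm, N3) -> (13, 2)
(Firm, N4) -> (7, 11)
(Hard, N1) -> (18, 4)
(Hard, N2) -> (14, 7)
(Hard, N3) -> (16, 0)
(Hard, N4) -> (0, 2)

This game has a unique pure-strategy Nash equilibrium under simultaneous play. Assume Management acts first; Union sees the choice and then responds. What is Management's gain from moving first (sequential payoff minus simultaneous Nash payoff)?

Backward induction with Management moving first.
- N1 → Union plays Hard (best of 2, 14, 18); Management gets 4.
- N2 → Union plays Hard (best of 5, 5, 14); Management gets 7.
- N3 → Union plays Hard (best of 11, 13, 16); Management gets 0.
- N4 → Union plays Soft (best of 18, 7, 0); Management gets 6.
Management's induced payoffs are 4, 7, 0, 6, so Management commits to N2. Subgame-perfect outcome: (Hard, N2) with payoffs (14, 7).
Now find the simultaneous Nash equilibrium.
Union's best replies: N1→Hard; N2→Hard; N3→Hard; N4→Soft.
Management's best replies: Soft→N1; Firm→N2; Hard→N2.
Only (Hard, N2) has each player best-responding; Nash payoffs (14, 7).
Management's commitment gain: 7 − 7 = 0.

0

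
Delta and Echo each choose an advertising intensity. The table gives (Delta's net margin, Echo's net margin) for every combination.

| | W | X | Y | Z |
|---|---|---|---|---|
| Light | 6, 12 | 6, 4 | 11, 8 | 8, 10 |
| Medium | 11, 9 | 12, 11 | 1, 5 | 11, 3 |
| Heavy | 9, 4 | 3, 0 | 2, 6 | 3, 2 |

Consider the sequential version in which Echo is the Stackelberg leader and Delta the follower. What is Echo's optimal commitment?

X

Solve by backward induction (Echo leads).
- W → Delta plays Medium (best of 6, 11, 9); Echo gets 9.
- X → Delta plays Medium (best of 6, 12, 3); Echo gets 11.
- Y → Delta plays Light (best of 11, 1, 2); Echo gets 8.
- Z → Delta plays Medium (best of 8, 11, 3); Echo gets 3.
Among 9, 11, 8, 3, the best is 11 at X. Subgame-perfect outcome: (Medium, X) with payoffs (12, 11).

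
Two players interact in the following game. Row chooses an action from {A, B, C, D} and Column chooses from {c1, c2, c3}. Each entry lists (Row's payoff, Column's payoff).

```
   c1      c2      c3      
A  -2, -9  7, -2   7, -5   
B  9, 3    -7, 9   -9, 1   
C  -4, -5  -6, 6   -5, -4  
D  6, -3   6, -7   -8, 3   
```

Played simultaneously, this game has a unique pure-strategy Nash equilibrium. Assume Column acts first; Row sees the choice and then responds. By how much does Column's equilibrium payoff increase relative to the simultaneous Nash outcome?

Work backward from Row's decision.
- c1: BR = B, leader payoff 3.
- c2: BR = A, leader payoff -2.
- c3: BR = A, leader payoff -5.
Among 3, -2, -5, the best is 3 at c1. Subgame-perfect outcome: (B, c1) with payoffs (9, 3).
Now find the simultaneous Nash equilibrium.
Row's best replies: c1→B; c2→A; c3→A.
Column's best replies: A→c2; B→c2; C→c2; D→c3.
Only (A, c2) has each player best-responding; Nash payoffs (7, -2).
Column's commitment gain: 3 − -2 = 5.

5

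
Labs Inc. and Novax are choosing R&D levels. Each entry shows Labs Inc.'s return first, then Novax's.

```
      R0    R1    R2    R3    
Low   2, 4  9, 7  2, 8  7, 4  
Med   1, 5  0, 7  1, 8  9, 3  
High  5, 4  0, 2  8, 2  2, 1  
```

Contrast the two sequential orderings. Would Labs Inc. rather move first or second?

If Labs Inc. leads: Novax's best replies are Low→R2, Med→R2, High→R0; Labs Inc.'s induced payoffs 2, 1, 5; outcome (High, R0), payoffs (5, 4).
If Novax leads: Labs Inc.'s best replies are R0→High, R1→Low, R2→High, R3→Med; Novax's induced payoffs 4, 7, 2, 3; outcome (Low, R1), payoffs (9, 7).
Labs Inc. gets 5 moving first and 9 moving second, so Labs Inc. prefers to move second.

second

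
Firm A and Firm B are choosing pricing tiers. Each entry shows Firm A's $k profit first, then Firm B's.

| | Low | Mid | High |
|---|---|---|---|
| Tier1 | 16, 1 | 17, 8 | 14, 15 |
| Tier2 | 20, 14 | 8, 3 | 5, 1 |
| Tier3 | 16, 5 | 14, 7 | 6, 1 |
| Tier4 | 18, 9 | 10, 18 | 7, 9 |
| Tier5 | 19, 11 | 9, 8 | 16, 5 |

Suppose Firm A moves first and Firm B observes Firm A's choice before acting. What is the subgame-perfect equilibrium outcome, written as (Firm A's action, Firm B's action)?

(Tier2, Low)

Backward induction with Firm A moving first.
- Tier1 → Firm B plays High (best of 1, 8, 15); Firm A gets 14.
- Tier2 → Firm B plays Low (best of 14, 3, 1); Firm A gets 20.
- Tier3 → Firm B plays Mid (best of 5, 7, 1); Firm A gets 14.
- Tier4 → Firm B plays Mid (best of 9, 18, 9); Firm A gets 10.
- Tier5 → Firm B plays Low (best of 11, 8, 5); Firm A gets 19.
Firm A's induced payoffs are 14, 20, 14, 10, 19, so Firm A commits to Tier2. Subgame-perfect outcome: (Tier2, Low) with payoffs (20, 14).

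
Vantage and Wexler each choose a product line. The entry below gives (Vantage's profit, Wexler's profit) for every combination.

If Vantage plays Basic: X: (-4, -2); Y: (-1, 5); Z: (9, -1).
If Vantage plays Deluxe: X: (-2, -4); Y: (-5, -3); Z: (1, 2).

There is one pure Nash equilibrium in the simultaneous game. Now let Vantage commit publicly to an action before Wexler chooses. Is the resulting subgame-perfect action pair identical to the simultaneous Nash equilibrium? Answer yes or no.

no

Backward induction with Vantage moving first.
- Basic → Wexler plays Y (best of -2, 5, -1); Vantage gets -1.
- Deluxe → Wexler plays Z (best of -4, -3, 2); Vantage gets 1.
Maximizing over -1, 1, Vantage chooses Deluxe. Subgame-perfect outcome: (Deluxe, Z) with payoffs (1, 2).
Under simultaneous play:
Vantage's best replies: X→Deluxe; Y→Basic; Z→Basic.
Wexler's best replies: Basic→Y; Deluxe→Z.
Only (Basic, Y) has each player best-responding; Nash payoffs (-1, 5).
Sequential outcome (Deluxe, Z) differs from the Nash profile (Basic, Y).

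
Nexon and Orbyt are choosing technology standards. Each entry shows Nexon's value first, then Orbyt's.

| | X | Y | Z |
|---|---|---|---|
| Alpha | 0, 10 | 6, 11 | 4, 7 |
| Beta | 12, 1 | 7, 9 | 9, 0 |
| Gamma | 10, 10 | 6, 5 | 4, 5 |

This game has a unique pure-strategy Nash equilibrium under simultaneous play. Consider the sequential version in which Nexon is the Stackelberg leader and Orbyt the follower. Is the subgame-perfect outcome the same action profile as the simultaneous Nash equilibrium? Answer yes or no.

no

Backward induction with Nexon moving first.
- Alpha: BR = Y, leader payoff 6.
- Beta: BR = Y, leader payoff 7.
- Gamma: BR = X, leader payoff 10.
Nexon's induced payoffs are 6, 7, 10, so Nexon commits to Gamma. Subgame-perfect outcome: (Gamma, X) with payoffs (10, 10).
For the simultaneous game, intersect best replies.
Nexon's best replies: X→Beta; Y→Beta; Z→Beta.
Orbyt's best replies: Alpha→Y; Beta→Y; Gamma→X.
Only (Beta, Y) has each player best-responding; Nash payoffs (7, 9).
Sequential outcome (Gamma, X) differs from the Nash profile (Beta, Y).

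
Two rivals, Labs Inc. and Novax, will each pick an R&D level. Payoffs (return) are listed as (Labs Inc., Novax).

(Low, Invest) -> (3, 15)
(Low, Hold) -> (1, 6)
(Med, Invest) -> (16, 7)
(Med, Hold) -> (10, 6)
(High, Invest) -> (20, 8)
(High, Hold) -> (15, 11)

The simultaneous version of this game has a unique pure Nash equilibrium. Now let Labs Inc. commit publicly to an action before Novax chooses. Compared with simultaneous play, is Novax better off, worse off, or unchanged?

Novax best-responds to each possible Labs Inc. move:
- Low: Novax compares 15, 6 and picks Invest; Labs Inc. would get 3.
- Med: Novax compares 7, 6 and picks Invest; Labs Inc. would get 16.
- High: Novax compares 8, 11 and picks Hold; Labs Inc. would get 15.
Maximizing over 3, 16, 15, Labs Inc. chooses Med. Subgame-perfect outcome: (Med, Invest) with payoffs (16, 7).
Now find the simultaneous Nash equilibrium.
Labs Inc.'s best replies: Invest→High; Hold→High.
Novax's best replies: Low→Invest; Med→Invest; High→Hold.
The unique mutual best reply is (High, Hold), giving (15, 11).
Novax earns 7 sequentially versus 11 at the Nash outcome: worse off.

worse off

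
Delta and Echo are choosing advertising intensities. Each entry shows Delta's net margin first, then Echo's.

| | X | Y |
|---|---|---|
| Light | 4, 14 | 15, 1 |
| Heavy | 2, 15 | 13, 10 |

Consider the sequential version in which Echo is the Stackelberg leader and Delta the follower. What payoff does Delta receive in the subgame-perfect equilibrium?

Solve by backward induction (Echo leads).
- X: Delta compares 4, 2 and picks Light; Echo would get 14.
- Y: Delta compares 15, 13 and picks Light; Echo would get 1.
Echo's induced payoffs are 14, 1, so Echo commits to X. Subgame-perfect outcome: (Light, X) with payoffs (4, 14).

4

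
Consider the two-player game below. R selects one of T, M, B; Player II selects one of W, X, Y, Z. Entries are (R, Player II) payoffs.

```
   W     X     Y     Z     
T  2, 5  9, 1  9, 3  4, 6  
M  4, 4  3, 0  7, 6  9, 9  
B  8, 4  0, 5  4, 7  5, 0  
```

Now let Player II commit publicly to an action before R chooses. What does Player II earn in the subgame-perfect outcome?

Solve by backward induction (Player II leads).
- W: BR = B, leader payoff 4.
- X: BR = T, leader payoff 1.
- Y: BR = T, leader payoff 3.
- Z: BR = M, leader payoff 9.
Maximizing over 4, 1, 3, 9, Player II chooses Z. Subgame-perfect outcome: (M, Z) with payoffs (9, 9).

9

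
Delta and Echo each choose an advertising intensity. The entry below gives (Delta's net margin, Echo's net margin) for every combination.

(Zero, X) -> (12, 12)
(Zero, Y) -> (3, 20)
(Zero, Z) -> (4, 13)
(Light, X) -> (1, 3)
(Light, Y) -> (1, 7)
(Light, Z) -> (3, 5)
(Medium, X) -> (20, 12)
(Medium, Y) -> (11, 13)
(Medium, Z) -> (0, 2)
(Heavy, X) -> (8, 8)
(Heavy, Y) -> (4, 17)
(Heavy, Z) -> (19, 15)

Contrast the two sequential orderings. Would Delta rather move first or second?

If Delta leads: Echo's best replies are Zero→Y, Light→Y, Medium→Y, Heavy→Y; Delta's induced payoffs 3, 1, 11, 4; outcome (Medium, Y), payoffs (11, 13).
If Echo leads: Delta's best replies are X→Medium, Y→Medium, Z→Heavy; Echo's induced payoffs 12, 13, 15; outcome (Heavy, Z), payoffs (19, 15).
Delta gets 11 moving first and 19 moving second, so Delta prefers to move second.

second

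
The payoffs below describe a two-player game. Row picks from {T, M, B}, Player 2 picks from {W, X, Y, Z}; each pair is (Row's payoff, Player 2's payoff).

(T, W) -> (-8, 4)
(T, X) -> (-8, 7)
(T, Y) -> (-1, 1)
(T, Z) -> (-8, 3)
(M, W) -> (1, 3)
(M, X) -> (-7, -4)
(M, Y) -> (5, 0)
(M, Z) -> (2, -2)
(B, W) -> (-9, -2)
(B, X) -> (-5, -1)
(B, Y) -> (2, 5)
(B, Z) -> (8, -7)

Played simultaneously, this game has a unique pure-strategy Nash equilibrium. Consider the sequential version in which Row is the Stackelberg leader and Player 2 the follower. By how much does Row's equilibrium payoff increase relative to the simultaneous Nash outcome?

Backward induction with Row moving first.
- T: Player 2 compares 4, 7, 1, 3 and picks X; Row would get -8.
- M: Player 2 compares 3, -4, 0, -2 and picks W; Row would get 1.
- B: Player 2 compares -2, -1, 5, -7 and picks Y; Row would get 2.
Maximizing over -8, 1, 2, Row chooses B. Subgame-perfect outcome: (B, Y) with payoffs (2, 5).
For the simultaneous game, intersect best replies.
Row's best replies: W→M; X→B; Y→M; Z→B.
Player 2's best replies: T→X; M→W; B→Y.
The unique mutual best reply is (M, W), giving (1, 3).
Row's commitment gain: 2 − 1 = 1.

1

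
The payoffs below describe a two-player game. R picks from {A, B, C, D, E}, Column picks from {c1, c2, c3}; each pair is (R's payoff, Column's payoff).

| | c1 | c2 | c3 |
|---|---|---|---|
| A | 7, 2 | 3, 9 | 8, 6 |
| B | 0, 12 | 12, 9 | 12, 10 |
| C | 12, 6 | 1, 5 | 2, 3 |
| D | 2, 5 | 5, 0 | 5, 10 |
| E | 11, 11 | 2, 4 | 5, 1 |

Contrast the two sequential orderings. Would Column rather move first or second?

If R leads: Column's best replies are A→c2, B→c1, C→c1, D→c3, E→c1; R's induced payoffs 3, 0, 12, 5, 11; outcome (C, c1), payoffs (12, 6).
If Column leads: R's best replies are c1→C, c2→B, c3→B; Column's induced payoffs 6, 9, 10; outcome (B, c3), payoffs (12, 10).
Column gets 10 moving first and 6 moving second, so Column prefers to move first.

first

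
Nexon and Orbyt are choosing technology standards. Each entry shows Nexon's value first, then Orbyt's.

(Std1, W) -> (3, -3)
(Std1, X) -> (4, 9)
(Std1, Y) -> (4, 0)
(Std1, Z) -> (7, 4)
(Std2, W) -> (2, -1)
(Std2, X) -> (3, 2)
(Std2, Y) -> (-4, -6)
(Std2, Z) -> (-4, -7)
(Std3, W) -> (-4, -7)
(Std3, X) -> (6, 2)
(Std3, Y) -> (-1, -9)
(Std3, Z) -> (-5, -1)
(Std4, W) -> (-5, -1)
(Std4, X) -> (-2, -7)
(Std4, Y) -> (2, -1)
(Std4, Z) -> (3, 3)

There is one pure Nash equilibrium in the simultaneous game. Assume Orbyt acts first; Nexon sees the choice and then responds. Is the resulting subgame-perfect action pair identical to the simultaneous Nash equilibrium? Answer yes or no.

no

Backward induction with Orbyt moving first.
- W: Nexon compares 3, 2, -4, -5 and picks Std1; Orbyt would get -3.
- X: Nexon compares 4, 3, 6, -2 and picks Std3; Orbyt would get 2.
- Y: Nexon compares 4, -4, -1, 2 and picks Std1; Orbyt would get 0.
- Z: Nexon compares 7, -4, -5, 3 and picks Std1; Orbyt would get 4.
Maximizing over -3, 2, 0, 4, Orbyt chooses Z. Subgame-perfect outcome: (Std1, Z) with payoffs (7, 4).
Now find the simultaneous Nash equilibrium.
Nexon's best replies: W→Std1; X→Std3; Y→Std1; Z→Std1.
Orbyt's best replies: Std1→X; Std2→X; Std3→X; Std4→Z.
The unique mutual best reply is (Std3, X), giving (6, 2).
Sequential outcome (Std1, Z) differs from the Nash profile (Std3, X).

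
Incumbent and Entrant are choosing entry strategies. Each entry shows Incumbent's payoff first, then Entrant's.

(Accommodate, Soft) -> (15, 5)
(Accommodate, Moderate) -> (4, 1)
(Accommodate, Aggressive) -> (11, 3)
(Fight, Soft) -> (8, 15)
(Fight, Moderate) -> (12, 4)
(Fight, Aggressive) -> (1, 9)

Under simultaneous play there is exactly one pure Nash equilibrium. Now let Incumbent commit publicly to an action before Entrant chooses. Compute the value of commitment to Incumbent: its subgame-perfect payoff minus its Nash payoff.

Entrant best-responds to each possible Incumbent move:
- Accommodate: Entrant compares 5, 1, 3 and picks Soft; Incumbent would get 15.
- Fight: Entrant compares 15, 4, 9 and picks Soft; Incumbent would get 8.
Among 15, 8, the best is 15 at Accommodate. Subgame-perfect outcome: (Accommodate, Soft) with payoffs (15, 5).
For the simultaneous game, intersect best replies.
Incumbent's best replies: Soft→Accommodate; Moderate→Fight; Aggressive→Accommodate.
Entrant's best replies: Accommodate→Soft; Fight→Soft.
The unique mutual best reply is (Accommodate, Soft), giving (15, 5).
Incumbent's commitment gain: 15 − 15 = 0.

0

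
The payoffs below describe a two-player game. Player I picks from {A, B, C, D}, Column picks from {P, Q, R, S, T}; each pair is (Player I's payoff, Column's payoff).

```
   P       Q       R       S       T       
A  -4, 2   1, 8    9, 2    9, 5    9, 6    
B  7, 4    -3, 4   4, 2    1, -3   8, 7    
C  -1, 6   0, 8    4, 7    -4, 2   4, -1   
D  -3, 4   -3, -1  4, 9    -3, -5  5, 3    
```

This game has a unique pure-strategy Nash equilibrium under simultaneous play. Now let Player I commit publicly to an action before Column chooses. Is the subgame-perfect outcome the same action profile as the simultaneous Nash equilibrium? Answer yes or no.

no

Solve by backward induction (Player I leads).
- A: Column compares 2, 8, 2, 5, 6 and picks Q; Player I would get 1.
- B: Column compares 4, 4, 2, -3, 7 and picks T; Player I would get 8.
- C: Column compares 6, 8, 7, 2, -1 and picks Q; Player I would get 0.
- D: Column compares 4, -1, 9, -5, 3 and picks R; Player I would get 4.
Player I's induced payoffs are 1, 8, 0, 4, so Player I commits to B. Subgame-perfect outcome: (B, T) with payoffs (8, 7).
Under simultaneous play:
Player I's best replies: P→B; Q→A; R→A; S→A; T→A.
Column's best replies: A→Q; B→T; C→Q; D→R.
The unique mutual best reply is (A, Q), giving (1, 8).
Sequential outcome (B, T) differs from the Nash profile (A, Q).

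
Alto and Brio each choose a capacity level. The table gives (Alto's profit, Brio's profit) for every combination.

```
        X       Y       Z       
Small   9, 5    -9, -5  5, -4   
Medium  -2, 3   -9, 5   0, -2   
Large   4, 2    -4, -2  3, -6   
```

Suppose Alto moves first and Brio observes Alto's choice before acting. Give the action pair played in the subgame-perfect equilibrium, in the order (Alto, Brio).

(Small, X)

Solve by backward induction (Alto leads).
- Small: Brio compares 5, -5, -4 and picks X; Alto would get 9.
- Medium: Brio compares 3, 5, -2 and picks Y; Alto would get -9.
- Large: Brio compares 2, -2, -6 and picks X; Alto would get 4.
Maximizing over 9, -9, 4, Alto chooses Small. Subgame-perfect outcome: (Small, X) with payoffs (9, 5).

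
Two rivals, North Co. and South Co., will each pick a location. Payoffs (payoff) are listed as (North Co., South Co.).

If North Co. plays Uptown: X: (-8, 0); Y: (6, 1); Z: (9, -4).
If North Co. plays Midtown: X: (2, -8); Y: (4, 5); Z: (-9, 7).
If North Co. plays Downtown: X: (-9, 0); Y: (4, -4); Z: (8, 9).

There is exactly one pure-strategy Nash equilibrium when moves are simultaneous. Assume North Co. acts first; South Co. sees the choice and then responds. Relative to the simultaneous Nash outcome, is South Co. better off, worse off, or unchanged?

better off

Backward induction with North Co. moving first.
- Uptown: South Co. compares 0, 1, -4 and picks Y; North Co. would get 6.
- Midtown: South Co. compares -8, 5, 7 and picks Z; North Co. would get -9.
- Downtown: South Co. compares 0, -4, 9 and picks Z; North Co. would get 8.
North Co.'s induced payoffs are 6, -9, 8, so North Co. commits to Downtown. Subgame-perfect outcome: (Downtown, Z) with payoffs (8, 9).
Now find the simultaneous Nash equilibrium.
North Co.'s best replies: X→Midtown; Y→Uptown; Z→Uptown.
South Co.'s best replies: Uptown→Y; Midtown→Z; Downtown→Z.
The unique mutual best reply is (Uptown, Y), giving (6, 1).
South Co. earns 9 sequentially versus 1 at the Nash outcome: better off.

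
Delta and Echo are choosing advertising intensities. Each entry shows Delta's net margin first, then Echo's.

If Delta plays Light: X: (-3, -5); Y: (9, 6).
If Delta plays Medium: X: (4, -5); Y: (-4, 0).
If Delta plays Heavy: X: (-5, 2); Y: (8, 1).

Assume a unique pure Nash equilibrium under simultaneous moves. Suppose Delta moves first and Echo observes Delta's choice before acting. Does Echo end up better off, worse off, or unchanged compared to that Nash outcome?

unchanged

Backward induction with Delta moving first.
- Light: Echo compares -5, 6 and picks Y; Delta would get 9.
- Medium: Echo compares -5, 0 and picks Y; Delta would get -4.
- Heavy: Echo compares 2, 1 and picks X; Delta would get -5.
Maximizing over 9, -4, -5, Delta chooses Light. Subgame-perfect outcome: (Light, Y) with payoffs (9, 6).
Now find the simultaneous Nash equilibrium.
Delta's best replies: X→Medium; Y→Light.
Echo's best replies: Light→Y; Medium→Y; Heavy→X.
The unique mutual best reply is (Light, Y), giving (9, 6).
Echo earns 6 sequentially versus 6 at the Nash outcome: unchanged.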